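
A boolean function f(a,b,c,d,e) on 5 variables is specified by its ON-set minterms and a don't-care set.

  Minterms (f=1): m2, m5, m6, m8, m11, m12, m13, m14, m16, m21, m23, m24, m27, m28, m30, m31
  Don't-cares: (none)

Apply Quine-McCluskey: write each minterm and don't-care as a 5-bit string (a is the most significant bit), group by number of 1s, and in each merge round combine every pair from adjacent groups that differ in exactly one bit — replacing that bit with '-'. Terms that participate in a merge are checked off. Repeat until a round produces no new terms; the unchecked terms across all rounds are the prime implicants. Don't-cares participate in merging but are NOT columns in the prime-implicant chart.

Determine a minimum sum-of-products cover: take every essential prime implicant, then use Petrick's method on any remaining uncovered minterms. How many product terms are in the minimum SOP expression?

[col 0] 00010*, 00101*, 00110*, 01000*, 01011*, 01100*, 01101*, 01110*, 10000*, 10101*, 10111*, 11000*, 11011*, 11100*, 11110*, 11111*
[col 1] -0101, -1000*, -1011, -1100*, -1110*, 0-101, 0-110, 00-10, 01-00*, 011-0*, 0110-, 1-000, 1-111, 101-1, 11-00*, 11-11, 111-0*, 1111-
[col 2] -1-00, -11-0
Prime implicants: -0101, -1-00, -1011, -11-0, 0-101, 0-110, 00-10, 0110-, 1-000, 1-111, 101-1, 11-11, 1111-
PI chart (minterm → PIs covering it):
  2 | 00-10  (sole → essential)
  5 | -0101,0-101
  6 | 0-110,00-10
  8 | -1-00  (sole → essential)
  11 | -1011  (sole → essential)
  12 | -1-00,-11-0,0110-
  13 | 0-101,0110-
  14 | -11-0,0-110
  16 | 1-000  (sole → essential)
  21 | -0101,101-1
  23 | 1-111,101-1
  24 | -1-00,1-000
  27 | -1011,11-11
  28 | -1-00,-11-0
  30 | -11-0,1111-
  31 | 1-111,11-11,1111-
Essential prime implicants: -1-00, -1011, 00-10, 1-000
Petrick residual → -0101, -11-0, 0-101, 1-111
Minimum SOP uses 8 PIs: b'cd'e + bd'e' + bc'de + bce' + a'cd'e + a'b'de' + ac'd'e' + acde

8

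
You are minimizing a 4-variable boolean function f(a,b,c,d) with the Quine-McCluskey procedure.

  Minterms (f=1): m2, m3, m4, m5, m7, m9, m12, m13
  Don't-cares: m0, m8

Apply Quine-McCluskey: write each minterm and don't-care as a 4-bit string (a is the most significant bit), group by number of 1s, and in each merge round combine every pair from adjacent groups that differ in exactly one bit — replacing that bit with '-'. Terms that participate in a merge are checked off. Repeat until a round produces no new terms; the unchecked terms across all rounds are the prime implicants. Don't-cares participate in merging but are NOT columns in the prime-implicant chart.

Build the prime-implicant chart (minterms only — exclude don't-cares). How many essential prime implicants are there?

1

[col 0] 0000*, 0010*, 0011*, 0100*, 0101*, 0111*, 1000*, 1001*, 1100*, 1101*
[col 1] -000*, -100*, -101*, 0-00*, 0-11, 00-0, 001-, 01-1, 010-*, 1-00*, 1-01*, 100-*, 110-*
[col 2] --00, -10-, 1-0-
Prime implicants: --00, -10-, 0-11, 00-0, 001-, 01-1, 1-0-
PI chart (minterm → PIs covering it):
  2 | 00-0,001-
  3 | 0-11,001-
  4 | --00,-10-
  5 | -10-,01-1
  7 | 0-11,01-1
  9 | 1-0-  (sole → essential)
  12 | --00,-10-,1-0-
  13 | -10-,1-0-
Essential prime implicants: 1-0-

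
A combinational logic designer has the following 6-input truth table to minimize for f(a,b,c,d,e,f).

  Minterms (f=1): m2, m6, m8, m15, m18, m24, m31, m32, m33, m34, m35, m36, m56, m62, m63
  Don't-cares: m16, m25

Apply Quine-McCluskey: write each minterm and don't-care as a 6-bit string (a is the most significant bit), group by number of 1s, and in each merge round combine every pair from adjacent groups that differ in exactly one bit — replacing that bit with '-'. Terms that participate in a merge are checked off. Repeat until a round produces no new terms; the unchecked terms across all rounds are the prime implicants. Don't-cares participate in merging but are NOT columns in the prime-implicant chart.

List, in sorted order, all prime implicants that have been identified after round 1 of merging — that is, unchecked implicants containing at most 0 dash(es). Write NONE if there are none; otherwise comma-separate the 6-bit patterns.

NONE

[col 0] 000010*, 000110*, 001000*, 001111*, 010000*, 010010*, 011000*, 011001*, 011111*, 100000*, 100001*, 100010*, 100011*, 100100*, 111000*, 111110*, 111111*
[col 1] -00010, -11000, -11111, 0-0010, 0-1000, 0-1111, 000-10, 01-000, 0100-0, 01100-, 100-00, 1000-0*, 1000-1*, 10000-*, 10001-*, 11111-
[col 2] 1000--
Prime implicants: -00010, -11000, -11111, 0-0010, 0-1000, 0-1111, 000-10, 01-000, 0100-0, 01100-, 100-00, 1000--, 11111-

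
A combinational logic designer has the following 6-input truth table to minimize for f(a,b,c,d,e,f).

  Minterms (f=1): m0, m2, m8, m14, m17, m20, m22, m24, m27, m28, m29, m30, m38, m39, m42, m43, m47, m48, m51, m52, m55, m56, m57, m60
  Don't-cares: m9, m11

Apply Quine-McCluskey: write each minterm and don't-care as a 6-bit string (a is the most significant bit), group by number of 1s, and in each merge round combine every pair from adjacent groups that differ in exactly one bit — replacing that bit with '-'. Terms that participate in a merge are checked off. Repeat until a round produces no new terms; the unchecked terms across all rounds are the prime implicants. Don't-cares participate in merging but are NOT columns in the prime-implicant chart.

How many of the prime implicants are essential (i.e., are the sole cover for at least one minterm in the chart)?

11

Round 0: 000000✓ 000010✓ 001000✓ 001001✓ 001011✓ 001110✓ 010001 010100✓ 010110✓ 011000✓ 011011✓ 011100✓ 011101✓ 011110✓ 100110✓ 100111✓ 101010✓ 101011✓ 101111✓ 110000✓ 110011✓ 110100✓ 110111✓ 111000✓ 111001✓ 111100✓
Round 1: -01011 -10100✓ -11000✓ -11100✓ 0-1000 0-1011 0-1110 00-000 0000-0 0010-1 00100- 01-100✓ 01-110✓ 0101-0✓ 011-00✓ 0111-0✓ 01110- 1-0111 10-111 10011- 101-11 10101- 11-000✓ 11-100✓ 110-00✓ 110-11 111-00✓ 11100-
Round 2: -1-100 -11-00 01-1-0 11--00
PIs = {-01011, -1-100, -11-00, 0-1000, 0-1011, 0-1110, 00-000, 0000-0, 0010-1, 00100-, 01-1-0, 010001, 01110-, 1-0111, 10-111, 10011-, 101-11, 10101-, 11--00, 110-11, 11100-}
Coverage chart:
  m0: 00-000,0000-0
  m2: 0000-0 ←essential
  m8: 0-1000,00-000,00100-
  m14: 0-1110 ←essential
  m17: 010001 ←essential
  m20: -1-100,01-1-0
  m22: 01-1-0 ←essential
  m24: -11-00,0-1000
  m27: 0-1011 ←essential
  m28: -1-100,-11-00,01-1-0,01110-
  m29: 01110- ←essential
  m30: 0-1110,01-1-0
  m38: 10011- ←essential
  m39: 1-0111,10-111,10011-
  m42: 10101- ←essential
  m43: -01011,101-11,10101-
  m47: 10-111,101-11
  m48: 11--00 ←essential
  m51: 110-11 ←essential
  m52: -1-100,11--00
  m55: 1-0111,110-11
  m56: -11-00,11--00,11100-
  m57: 11100- ←essential
  m60: -1-100,-11-00,11--00
Essential: 0-1011, 0-1110, 0000-0, 01-1-0, 010001, 01110-, 10011-, 10101-, 11--00, 110-11, 11100-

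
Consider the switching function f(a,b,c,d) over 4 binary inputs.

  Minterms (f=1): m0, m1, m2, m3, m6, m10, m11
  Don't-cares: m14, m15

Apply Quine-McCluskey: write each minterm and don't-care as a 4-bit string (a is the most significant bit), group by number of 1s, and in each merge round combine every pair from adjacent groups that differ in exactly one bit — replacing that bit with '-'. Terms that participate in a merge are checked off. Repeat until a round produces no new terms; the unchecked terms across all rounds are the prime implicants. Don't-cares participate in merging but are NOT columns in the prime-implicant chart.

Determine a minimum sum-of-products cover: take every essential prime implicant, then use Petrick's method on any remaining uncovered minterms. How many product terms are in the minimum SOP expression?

3

[col 0] 0000*, 0001*, 0010*, 0011*, 0110*, 1010*, 1011*, 1110*, 1111*
[col 1] -010*, -011*, -110*, 0-10*, 00-0*, 00-1*, 000-*, 001-*, 1-10*, 1-11*, 101-*, 111-*
[col 2] --10, -01-, 00--, 1-1-
Prime implicants: --10, -01-, 00--, 1-1-
PI chart (minterm → PIs covering it):
  0 | 00--  (sole → essential)
  1 | 00--  (sole → essential)
  2 | --10,-01-,00--
  3 | -01-,00--
  6 | --10  (sole → essential)
  10 | --10,-01-,1-1-
  11 | -01-,1-1-
Essential prime implicants: --10, 00--
Petrick residual → -01-
Minimum SOP uses 3 PIs: cd' + b'c + a'b'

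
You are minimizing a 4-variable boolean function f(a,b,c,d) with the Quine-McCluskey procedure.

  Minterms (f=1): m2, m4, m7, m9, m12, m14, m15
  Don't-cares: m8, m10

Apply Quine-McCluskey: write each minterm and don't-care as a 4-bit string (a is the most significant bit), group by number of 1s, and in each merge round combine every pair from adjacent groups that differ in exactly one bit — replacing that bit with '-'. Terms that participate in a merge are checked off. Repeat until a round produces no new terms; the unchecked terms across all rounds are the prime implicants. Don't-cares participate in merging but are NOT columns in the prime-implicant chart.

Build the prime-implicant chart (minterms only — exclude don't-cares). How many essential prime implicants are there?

4

size-2^0 implicants → 0010(✓)  0100(✓)  0111(✓)  1000(✓)  1001(✓)  1010(✓)  1100(✓)  1110(✓)  1111(✓)
size-2^1 implicants → -010  -100  -111  1-00(✓)  1-10(✓)  10-0(✓)  100-  11-0(✓)  111-
size-2^2 implicants → 1--0
Unchecked terms (primes): -010, -100, -111, 1--0, 100-, 111-
Minterm coverage:
  m2 ⊆ -010 [E]
  m4 ⊆ -100 [E]
  m7 ⊆ -111 [E]
  m9 ⊆ 100- [E]
  m12 ⊆ -100,1--0
  m14 ⊆ 1--0,111-
  m15 ⊆ -111,111-
E = {-010, -100, -111, 100-}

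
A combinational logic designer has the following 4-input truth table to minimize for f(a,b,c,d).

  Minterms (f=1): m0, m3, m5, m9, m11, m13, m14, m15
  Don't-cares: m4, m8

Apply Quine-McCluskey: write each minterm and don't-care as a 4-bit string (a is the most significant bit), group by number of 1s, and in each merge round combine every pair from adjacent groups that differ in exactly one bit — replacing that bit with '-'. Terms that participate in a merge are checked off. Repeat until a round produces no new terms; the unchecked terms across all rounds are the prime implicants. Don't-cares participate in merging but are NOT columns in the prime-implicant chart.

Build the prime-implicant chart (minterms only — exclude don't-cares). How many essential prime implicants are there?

Round 0: 0000✓ 0011✓ 0100✓ 0101✓ 1000✓ 1001✓ 1011✓ 1101✓ 1110✓ 1111✓
Round 1: -000 -011 -101 0-00 010- 1-01✓ 1-11✓ 10-1✓ 100- 11-1✓ 111-
Round 2: 1--1
PIs = {-000, -011, -101, 0-00, 010-, 1--1, 100-, 111-}
Coverage chart:
  m0: -000,0-00
  m3: -011 ←essential
  m5: -101,010-
  m9: 1--1,100-
  m11: -011,1--1
  m13: -101,1--1
  m14: 111- ←essential
  m15: 1--1,111-
Essential: -011, 111-

2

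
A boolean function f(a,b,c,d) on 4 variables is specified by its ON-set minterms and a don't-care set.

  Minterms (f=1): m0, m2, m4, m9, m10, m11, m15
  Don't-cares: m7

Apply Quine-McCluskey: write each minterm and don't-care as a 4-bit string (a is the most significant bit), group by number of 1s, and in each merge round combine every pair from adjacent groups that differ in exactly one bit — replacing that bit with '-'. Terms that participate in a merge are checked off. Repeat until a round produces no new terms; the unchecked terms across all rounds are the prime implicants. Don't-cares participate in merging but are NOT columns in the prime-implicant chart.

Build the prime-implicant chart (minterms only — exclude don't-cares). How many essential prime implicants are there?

2

size-2^0 implicants → 0000(✓)  0010(✓)  0100(✓)  0111(✓)  1001(✓)  1010(✓)  1011(✓)  1111(✓)
size-2^1 implicants → -010  -111  0-00  00-0  1-11  10-1  101-
Unchecked terms (primes): -010, -111, 0-00, 00-0, 1-11, 10-1, 101-
Minterm coverage:
  m0 ⊆ 0-00,00-0
  m2 ⊆ -010,00-0
  m4 ⊆ 0-00 [E]
  m9 ⊆ 10-1 [E]
  m10 ⊆ -010,101-
  m11 ⊆ 1-11,10-1,101-
  m15 ⊆ -111,1-11
E = {0-00, 10-1}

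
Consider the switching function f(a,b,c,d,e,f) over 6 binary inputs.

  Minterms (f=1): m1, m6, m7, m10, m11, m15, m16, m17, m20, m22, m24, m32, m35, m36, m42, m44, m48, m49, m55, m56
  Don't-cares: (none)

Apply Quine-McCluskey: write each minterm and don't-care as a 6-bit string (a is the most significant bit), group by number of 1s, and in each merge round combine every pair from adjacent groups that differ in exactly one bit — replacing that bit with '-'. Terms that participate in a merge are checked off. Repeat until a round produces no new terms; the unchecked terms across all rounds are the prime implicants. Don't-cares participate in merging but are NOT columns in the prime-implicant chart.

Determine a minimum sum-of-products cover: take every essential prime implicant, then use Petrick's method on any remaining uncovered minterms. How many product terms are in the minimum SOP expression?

Round 0: 000001✓ 000110✓ 000111✓ 001010✓ 001011✓ 001111✓ 010000✓ 010001✓ 010100✓ 010110✓ 011000✓ 100000✓ 100011 100100✓ 101010✓ 101100✓ 110000✓ 110001✓ 110111 111000✓
Round 1: -01010 -10000✓ -10001✓ -11000✓ 0-0001 0-0110 00-111 00011- 001-11 00101- 01-000✓ 010-00 01000-✓ 0101-0 1-0000 10-100 100-00 11-000✓ 11000-✓
Round 2: -1-000 -1000-
PIs = {-01010, -1-000, -1000-, 0-0001, 0-0110, 00-111, 00011-, 001-11, 00101-, 010-00, 0101-0, 1-0000, 10-100, 100-00, 100011, 110111}
Coverage chart:
  m1: 0-0001 ←essential
  m6: 0-0110,00011-
  m7: 00-111,00011-
  m10: -01010,00101-
  m11: 001-11,00101-
  m15: 00-111,001-11
  m16: -1-000,-1000-,010-00
  m17: -1000-,0-0001
  m20: 010-00,0101-0
  m22: 0-0110,0101-0
  m24: -1-000 ←essential
  m32: 1-0000,100-00
  m35: 100011 ←essential
  m36: 10-100,100-00
  m42: -01010 ←essential
  m44: 10-100 ←essential
  m48: -1-000,-1000-,1-0000
  m49: -1000- ←essential
  m55: 110111 ←essential
  m56: -1-000 ←essential
Essential: -01010, -1-000, -1000-, 0-0001, 10-100, 100011, 110111
Petrick residual → 00011-, 001-11, 0101-0, 1-0000
Min cover (11 terms): b'cd'ef' + bd'e'f' + bc'd'e' + a'c'd'e'f + a'b'c'de + a'b'cef + a'bc'df' + ac'd'e'f' + ab'de'f' + ab'c'd'ef + abc'def

11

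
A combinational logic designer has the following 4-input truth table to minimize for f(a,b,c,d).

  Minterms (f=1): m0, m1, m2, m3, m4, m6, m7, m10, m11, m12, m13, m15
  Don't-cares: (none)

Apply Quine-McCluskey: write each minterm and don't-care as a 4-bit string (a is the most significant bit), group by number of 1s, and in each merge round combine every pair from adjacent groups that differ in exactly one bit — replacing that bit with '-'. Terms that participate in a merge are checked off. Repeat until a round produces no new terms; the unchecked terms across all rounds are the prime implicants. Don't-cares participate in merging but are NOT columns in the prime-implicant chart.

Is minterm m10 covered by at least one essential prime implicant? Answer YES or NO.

Round 0: 0000✓ 0001✓ 0010✓ 0011✓ 0100✓ 0110✓ 0111✓ 1010✓ 1011✓ 1100✓ 1101✓ 1111✓
Round 1: -010✓ -011✓ -100 -111✓ 0-00✓ 0-10✓ 0-11✓ 00-0✓ 00-1✓ 000-✓ 001-✓ 01-0✓ 011-✓ 1-11✓ 101-✓ 11-1 110-
Round 2: --11 -01- 0--0 0-1- 00--
PIs = {--11, -01-, -100, 0--0, 0-1-, 00--, 11-1, 110-}
Coverage chart:
  m0: 0--0,00--
  m1: 00-- ←essential
  m2: -01-,0--0,0-1-,00--
  m3: --11,-01-,0-1-,00--
  m4: -100,0--0
  m6: 0--0,0-1-
  m7: --11,0-1-
  m10: -01- ←essential
  m11: --11,-01-
  m12: -100,110-
  m13: 11-1,110-
  m15: --11,11-1
Essential: -01-, 00--

YES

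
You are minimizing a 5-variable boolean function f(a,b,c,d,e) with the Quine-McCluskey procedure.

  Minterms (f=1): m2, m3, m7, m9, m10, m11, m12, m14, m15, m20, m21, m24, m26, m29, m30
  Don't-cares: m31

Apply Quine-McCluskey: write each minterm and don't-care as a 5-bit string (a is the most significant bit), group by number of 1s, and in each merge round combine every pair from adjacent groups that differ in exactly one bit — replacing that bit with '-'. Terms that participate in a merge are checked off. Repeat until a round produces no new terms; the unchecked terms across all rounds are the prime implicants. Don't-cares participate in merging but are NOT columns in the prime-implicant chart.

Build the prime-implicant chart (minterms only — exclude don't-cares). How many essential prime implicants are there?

size-2^0 implicants → 00010(✓)  00011(✓)  00111(✓)  01001(✓)  01010(✓)  01011(✓)  01100(✓)  01110(✓)  01111(✓)  10100(✓)  10101(✓)  11000(✓)  11010(✓)  11101(✓)  11110(✓)  11111(✓)
size-2^1 implicants → -1010(✓)  -1110(✓)  -1111(✓)  0-010(✓)  0-011(✓)  0-111(✓)  00-11(✓)  0001-(✓)  01-10(✓)  01-11(✓)  010-1  0101-(✓)  011-0  0111-(✓)  1-101  1010-  11-10(✓)  110-0  111-1  1111-(✓)
size-2^2 implicants → -1-10  -111-  0--11  0-01-  01-1-
Unchecked terms (primes): -1-10, -111-, 0--11, 0-01-, 01-1-, 010-1, 011-0, 1-101, 1010-, 110-0, 111-1
Minterm coverage:
  m2 ⊆ 0-01- [E]
  m3 ⊆ 0--11,0-01-
  m7 ⊆ 0--11 [E]
  m9 ⊆ 010-1 [E]
  m10 ⊆ -1-10,0-01-,01-1-
  m11 ⊆ 0--11,0-01-,01-1-,010-1
  m12 ⊆ 011-0 [E]
  m14 ⊆ -1-10,-111-,01-1-,011-0
  m15 ⊆ -111-,0--11,01-1-
  m20 ⊆ 1010- [E]
  m21 ⊆ 1-101,1010-
  m24 ⊆ 110-0 [E]
  m26 ⊆ -1-10,110-0
  m29 ⊆ 1-101,111-1
  m30 ⊆ -1-10,-111-
E = {0--11, 0-01-, 010-1, 011-0, 1010-, 110-0}

6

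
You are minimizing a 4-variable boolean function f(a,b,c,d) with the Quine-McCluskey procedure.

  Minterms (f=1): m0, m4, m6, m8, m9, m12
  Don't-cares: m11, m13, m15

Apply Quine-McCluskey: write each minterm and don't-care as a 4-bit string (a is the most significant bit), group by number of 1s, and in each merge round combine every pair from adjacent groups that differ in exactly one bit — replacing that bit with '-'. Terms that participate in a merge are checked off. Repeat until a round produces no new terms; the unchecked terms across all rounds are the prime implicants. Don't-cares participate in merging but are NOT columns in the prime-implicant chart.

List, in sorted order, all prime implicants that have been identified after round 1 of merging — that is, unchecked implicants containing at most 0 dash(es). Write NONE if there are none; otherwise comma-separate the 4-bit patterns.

[col 0] 0000*, 0100*, 0110*, 1000*, 1001*, 1011*, 1100*, 1101*, 1111*
[col 1] -000*, -100*, 0-00*, 01-0, 1-00*, 1-01*, 1-11*, 10-1*, 100-*, 11-1*, 110-*
[col 2] --00, 1--1, 1-0-
Prime implicants: --00, 01-0, 1--1, 1-0-

NONE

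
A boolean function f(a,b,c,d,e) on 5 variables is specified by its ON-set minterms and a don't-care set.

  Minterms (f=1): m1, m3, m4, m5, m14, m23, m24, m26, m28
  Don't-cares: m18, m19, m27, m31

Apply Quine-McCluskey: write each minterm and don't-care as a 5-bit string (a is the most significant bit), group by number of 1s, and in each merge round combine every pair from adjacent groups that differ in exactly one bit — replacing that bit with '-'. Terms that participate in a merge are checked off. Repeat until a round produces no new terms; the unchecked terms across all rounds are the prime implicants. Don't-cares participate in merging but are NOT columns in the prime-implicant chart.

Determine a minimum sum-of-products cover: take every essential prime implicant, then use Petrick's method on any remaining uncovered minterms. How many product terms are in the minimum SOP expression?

Round 0: 00001✓ 00011✓ 00100✓ 00101✓ 01110 10010✓ 10011✓ 10111✓ 11000✓ 11010✓ 11011✓ 11100✓ 11111✓
Round 1: -0011 00-01 000-1 0010- 1-010✓ 1-011✓ 1-111✓ 10-11✓ 1001-✓ 11-00 11-11✓ 110-0 1101-✓
Round 2: 1--11 1-01-
PIs = {-0011, 00-01, 000-1, 0010-, 01110, 1--11, 1-01-, 11-00, 110-0}
Coverage chart:
  m1: 00-01,000-1
  m3: -0011,000-1
  m4: 0010- ←essential
  m5: 00-01,0010-
  m14: 01110 ←essential
  m23: 1--11 ←essential
  m24: 11-00,110-0
  m26: 1-01-,110-0
  m28: 11-00 ←essential
Essential: 0010-, 01110, 1--11, 11-00
Petrick residual → 000-1, 1-01-
Min cover (6 terms): a'b'c'e + a'b'cd' + a'bcde' + ade + ac'd + abd'e'

6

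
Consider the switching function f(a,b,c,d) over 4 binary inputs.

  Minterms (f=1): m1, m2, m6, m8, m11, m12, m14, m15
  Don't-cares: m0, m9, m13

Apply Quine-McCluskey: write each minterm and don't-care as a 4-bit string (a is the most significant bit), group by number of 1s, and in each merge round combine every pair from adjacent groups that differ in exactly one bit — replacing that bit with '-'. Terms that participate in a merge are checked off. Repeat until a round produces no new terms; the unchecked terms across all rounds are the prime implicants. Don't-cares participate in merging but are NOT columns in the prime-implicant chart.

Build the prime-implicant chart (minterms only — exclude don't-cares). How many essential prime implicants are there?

[col 0] 0000*, 0001*, 0010*, 0110*, 1000*, 1001*, 1011*, 1100*, 1101*, 1110*, 1111*
[col 1] -000*, -001*, -110, 0-10, 00-0, 000-*, 1-00*, 1-01*, 1-11*, 10-1*, 100-*, 11-0*, 11-1*, 110-*, 111-*
[col 2] -00-, 1--1, 1-0-, 11--
Prime implicants: -00-, -110, 0-10, 00-0, 1--1, 1-0-, 11--
PI chart (minterm → PIs covering it):
  1 | -00-  (sole → essential)
  2 | 0-10,00-0
  6 | -110,0-10
  8 | -00-,1-0-
  11 | 1--1  (sole → essential)
  12 | 1-0-,11--
  14 | -110,11--
  15 | 1--1,11--
Essential prime implicants: -00-, 1--1

2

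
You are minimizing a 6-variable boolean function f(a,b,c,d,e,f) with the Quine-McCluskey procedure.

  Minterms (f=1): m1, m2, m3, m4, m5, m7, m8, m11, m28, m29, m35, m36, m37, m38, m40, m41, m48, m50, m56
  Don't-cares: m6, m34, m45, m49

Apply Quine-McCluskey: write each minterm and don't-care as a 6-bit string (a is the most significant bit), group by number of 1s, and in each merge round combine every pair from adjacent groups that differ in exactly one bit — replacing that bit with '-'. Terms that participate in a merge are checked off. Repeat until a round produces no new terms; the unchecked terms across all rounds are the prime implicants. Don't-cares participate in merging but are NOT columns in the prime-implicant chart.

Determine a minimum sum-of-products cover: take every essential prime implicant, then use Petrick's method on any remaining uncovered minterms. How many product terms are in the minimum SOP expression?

[col 0] 000001*, 000010*, 000011*, 000100*, 000101*, 000110*, 000111*, 001000*, 001011*, 011100*, 011101*, 100010*, 100011*, 100100*, 100101*, 100110*, 101000*, 101001*, 101101*, 110000*, 110001*, 110010*, 111000*
[col 1] -00010*, -00011*, -00100*, -00101*, -00110*, -01000, 00-011, 000-01*, 000-10*, 000-11*, 0000-1*, 00001-*, 0001-0*, 0001-1*, 00010-*, 00011-*, 01110-, 1-0010, 1-1000, 10-101, 100-10*, 10001-*, 1001-0*, 10010-*, 101-01, 10100-, 11-000, 1100-0, 11000-
[col 2] -00-10, -0001-, -001-0, -0010-, 000--1, 000-1-, 0001--
Prime implicants: -00-10, -0001-, -001-0, -0010-, -01000, 00-011, 000--1, 000-1-, 0001--, 01110-, 1-0010, 1-1000, 10-101, 101-01, 10100-, 11-000, 1100-0, 11000-
PI chart (minterm → PIs covering it):
  1 | 000--1  (sole → essential)
  2 | -00-10,-0001-,000-1-
  3 | -0001-,00-011,000--1,000-1-
  4 | -001-0,-0010-,0001--
  5 | -0010-,000--1,0001--
  7 | 000--1,000-1-,0001--
  8 | -01000  (sole → essential)
  11 | 00-011  (sole → essential)
  28 | 01110-  (sole → essential)
  29 | 01110-  (sole → essential)
  35 | -0001-  (sole → essential)
  36 | -001-0,-0010-
  37 | -0010-,10-101
  38 | -00-10,-001-0
  40 | -01000,1-1000,10100-
  41 | 101-01,10100-
  48 | 11-000,1100-0,11000-
  50 | 1-0010,1100-0
  56 | 1-1000,11-000
Essential prime implicants: -0001-, -01000, 00-011, 000--1, 01110-
Petrick residual → -00-10, -0010-, 1-0010, 101-01, 11-000
Minimum SOP uses 10 PIs: b'c'ef' + b'c'd'e + b'c'de' + b'cd'e'f' + a'b'd'ef + a'b'c'f + a'bcde' + ac'd'ef' + ab'ce'f + abd'e'f'

10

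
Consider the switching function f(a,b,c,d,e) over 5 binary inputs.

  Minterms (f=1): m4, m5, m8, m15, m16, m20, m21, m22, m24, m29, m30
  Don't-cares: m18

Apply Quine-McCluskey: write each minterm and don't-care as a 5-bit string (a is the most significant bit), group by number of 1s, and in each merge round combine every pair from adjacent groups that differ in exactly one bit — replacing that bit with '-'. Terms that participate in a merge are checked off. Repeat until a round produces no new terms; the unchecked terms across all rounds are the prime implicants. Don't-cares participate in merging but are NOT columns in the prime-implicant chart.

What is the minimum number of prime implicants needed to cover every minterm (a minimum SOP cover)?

6

[col 0] 00100*, 00101*, 01000*, 01111, 10000*, 10010*, 10100*, 10101*, 10110*, 11000*, 11101*, 11110*
[col 1] -0100*, -0101*, -1000, 0010-*, 1-000, 1-101, 1-110, 10-00*, 10-10*, 100-0*, 101-0*, 1010-*
[col 2] -010-, 10--0
Prime implicants: -010-, -1000, 01111, 1-000, 1-101, 1-110, 10--0
PI chart (minterm → PIs covering it):
  4 | -010-  (sole → essential)
  5 | -010-  (sole → essential)
  8 | -1000  (sole → essential)
  15 | 01111  (sole → essential)
  16 | 1-000,10--0
  20 | -010-,10--0
  21 | -010-,1-101
  22 | 1-110,10--0
  24 | -1000,1-000
  29 | 1-101  (sole → essential)
  30 | 1-110  (sole → essential)
Essential prime implicants: -010-, -1000, 01111, 1-101, 1-110
Petrick residual → 1-000
Minimum SOP uses 6 PIs: b'cd' + bc'd'e' + a'bcde + ac'd'e' + acd'e + acde'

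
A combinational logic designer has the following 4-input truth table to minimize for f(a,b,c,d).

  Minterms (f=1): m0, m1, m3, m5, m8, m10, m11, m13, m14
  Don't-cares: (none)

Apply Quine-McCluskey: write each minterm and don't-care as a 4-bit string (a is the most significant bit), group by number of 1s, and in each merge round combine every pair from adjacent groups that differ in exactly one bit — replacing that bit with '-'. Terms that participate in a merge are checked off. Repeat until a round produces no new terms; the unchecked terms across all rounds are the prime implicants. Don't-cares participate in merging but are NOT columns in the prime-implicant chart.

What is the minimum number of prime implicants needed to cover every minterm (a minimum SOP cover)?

5

size-2^0 implicants → 0000(✓)  0001(✓)  0011(✓)  0101(✓)  1000(✓)  1010(✓)  1011(✓)  1101(✓)  1110(✓)
size-2^1 implicants → -000  -011  -101  0-01  00-1  000-  1-10  10-0  101-
Unchecked terms (primes): -000, -011, -101, 0-01, 00-1, 000-, 1-10, 10-0, 101-
Minterm coverage:
  m0 ⊆ -000,000-
  m1 ⊆ 0-01,00-1,000-
  m3 ⊆ -011,00-1
  m5 ⊆ -101,0-01
  m8 ⊆ -000,10-0
  m10 ⊆ 1-10,10-0,101-
  m11 ⊆ -011,101-
  m13 ⊆ -101 [E]
  m14 ⊆ 1-10 [E]
E = {-101, 1-10}
Petrick residual → -000, -011, 0-01
Cover = b'c'd' + b'cd + bc'd + a'c'd + acd'  |cover|=5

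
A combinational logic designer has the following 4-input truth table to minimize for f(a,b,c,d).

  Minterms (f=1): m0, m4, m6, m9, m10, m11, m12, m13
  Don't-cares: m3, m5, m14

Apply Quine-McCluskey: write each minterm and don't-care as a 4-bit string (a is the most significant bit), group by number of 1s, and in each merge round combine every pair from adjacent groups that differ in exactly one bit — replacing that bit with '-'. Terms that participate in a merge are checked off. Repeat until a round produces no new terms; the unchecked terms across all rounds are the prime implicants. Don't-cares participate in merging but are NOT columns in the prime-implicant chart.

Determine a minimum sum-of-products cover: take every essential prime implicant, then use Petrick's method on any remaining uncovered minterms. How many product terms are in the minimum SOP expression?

4

[col 0] 0000*, 0011*, 0100*, 0101*, 0110*, 1001*, 1010*, 1011*, 1100*, 1101*, 1110*
[col 1] -011, -100*, -101*, -110*, 0-00, 01-0*, 010-*, 1-01, 1-10, 10-1, 101-, 11-0*, 110-*
[col 2] -1-0, -10-
Prime implicants: -011, -1-0, -10-, 0-00, 1-01, 1-10, 10-1, 101-
PI chart (minterm → PIs covering it):
  0 | 0-00  (sole → essential)
  4 | -1-0,-10-,0-00
  6 | -1-0  (sole → essential)
  9 | 1-01,10-1
  10 | 1-10,101-
  11 | -011,10-1,101-
  12 | -1-0,-10-
  13 | -10-,1-01
Essential prime implicants: -1-0, 0-00
Petrick residual → 1-01, 101-
Minimum SOP uses 4 PIs: bd' + a'c'd' + ac'd + ab'c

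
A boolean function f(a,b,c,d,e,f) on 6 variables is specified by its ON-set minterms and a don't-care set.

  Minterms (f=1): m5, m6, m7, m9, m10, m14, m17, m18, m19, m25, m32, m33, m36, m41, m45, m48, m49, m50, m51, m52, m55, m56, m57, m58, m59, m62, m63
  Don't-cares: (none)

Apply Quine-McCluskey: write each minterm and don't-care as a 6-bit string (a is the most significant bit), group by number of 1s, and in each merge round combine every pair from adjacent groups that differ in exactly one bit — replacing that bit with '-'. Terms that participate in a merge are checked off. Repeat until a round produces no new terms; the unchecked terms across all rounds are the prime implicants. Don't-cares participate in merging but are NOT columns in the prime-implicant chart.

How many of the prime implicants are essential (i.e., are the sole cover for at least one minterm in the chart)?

Round 0: 000101✓ 000110✓ 000111✓ 001001✓ 001010✓ 001110✓ 010001✓ 010010✓ 010011✓ 011001✓ 100000✓ 100001✓ 100100✓ 101001✓ 101101✓ 110000✓ 110001✓ 110010✓ 110011✓ 110100✓ 110111✓ 111000✓ 111001✓ 111010✓ 111011✓ 111110✓ 111111✓
Round 1: -01001✓ -10001✓ -10010✓ -10011✓ -11001✓ 0-1001✓ 00-110 0001-1 00011- 001-10 01-001✓ 0100-1✓ 01001-✓ 1-0000✓ 1-0001✓ 1-0100✓ 1-1001✓ 10-001✓ 100-00✓ 10000-✓ 101-01 11-000✓ 11-001✓ 11-010✓ 11-011✓ 11-111✓ 110-00✓ 110-11✓ 1100-0✓ 1100-1✓ 11000-✓ 11001-✓ 111-10✓ 111-11✓ 1110-0✓ 1110-1✓ 11100-✓ 11101-✓ 11111-✓
Round 2: --1001 -1-001 -100-1 -1001- 1--001 1-0-00 1-000- 11--11 11-0-0✓ 11-0-1✓ 11-00-✓ 11-01-✓ 1100--✓ 111-1- 1110--✓
Round 3: 11-0--
PIs = {--1001, -1-001, -100-1, -1001-, 00-110, 0001-1, 00011-, 001-10, 1--001, 1-0-00, 1-000-, 101-01, 11--11, 11-0--, 111-1-}
Coverage chart:
  m5: 0001-1 ←essential
  m6: 00-110,00011-
  m7: 0001-1,00011-
  m9: --1001 ←essential
  m10: 001-10 ←essential
  m14: 00-110,001-10
  m17: -1-001,-100-1
  m18: -1001- ←essential
  m19: -100-1,-1001-
  m25: --1001,-1-001
  m32: 1-0-00,1-000-
  m33: 1--001,1-000-
  m36: 1-0-00 ←essential
  m41: --1001,1--001,101-01
  m45: 101-01 ←essential
  m48: 1-0-00,1-000-,11-0--
  m49: -1-001,-100-1,1--001,1-000-,11-0--
  m50: -1001-,11-0--
  m51: -100-1,-1001-,11--11,11-0--
  m52: 1-0-00 ←essential
  m55: 11--11 ←essential
  m56: 11-0-- ←essential
  m57: --1001,-1-001,1--001,11-0--
  m58: 11-0--,111-1-
  m59: 11--11,11-0--,111-1-
  m62: 111-1- ←essential
  m63: 11--11,111-1-
Essential: --1001, -1001-, 0001-1, 001-10, 1-0-00, 101-01, 11--11, 11-0--, 111-1-

9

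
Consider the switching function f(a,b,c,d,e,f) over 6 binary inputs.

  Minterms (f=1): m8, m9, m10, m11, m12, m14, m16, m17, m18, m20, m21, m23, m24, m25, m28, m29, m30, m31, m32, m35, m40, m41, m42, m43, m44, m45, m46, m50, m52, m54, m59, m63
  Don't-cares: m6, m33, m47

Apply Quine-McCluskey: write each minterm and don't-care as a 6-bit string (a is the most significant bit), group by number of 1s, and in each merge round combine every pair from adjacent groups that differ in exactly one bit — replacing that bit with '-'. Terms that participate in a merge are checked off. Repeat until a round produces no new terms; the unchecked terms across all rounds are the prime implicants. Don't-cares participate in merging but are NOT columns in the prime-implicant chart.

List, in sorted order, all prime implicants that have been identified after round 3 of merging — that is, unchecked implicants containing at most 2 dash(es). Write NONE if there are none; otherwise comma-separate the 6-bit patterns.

-10010, -10100, -11111, 0-1-00, 0-100-, 0-11-0, 00-110, 01-1-1, 0100-0, 0111--, 1-1-11, 10-0-1, 10-00-, 110-10, 1101-0

size-2^0 implicants → 000110(✓)  001000(✓)  001001(✓)  001010(✓)  001011(✓)  001100(✓)  001110(✓)  010000(✓)  010001(✓)  010010(✓)  010100(✓)  010101(✓)  010111(✓)  011000(✓)  011001(✓)  011100(✓)  011101(✓)  011110(✓)  011111(✓)  100000(✓)  100001(✓)  100011(✓)  101000(✓)  101001(✓)  101010(✓)  101011(✓)  101100(✓)  101101(✓)  101110(✓)  101111(✓)  110010(✓)  110100(✓)  110110(✓)  111011(✓)  111111(✓)
size-2^1 implicants → -01000(✓)  -01001(✓)  -01010(✓)  -01011(✓)  -01100(✓)  -01110(✓)  -10010  -10100  -11111  0-1000(✓)  0-1001(✓)  0-1100(✓)  0-1110(✓)  00-110  001-00(✓)  001-10(✓)  0010-0(✓)  0010-1(✓)  00100-(✓)  00101-(✓)  0011-0(✓)  01-000(✓)  01-001(✓)  01-100(✓)  01-101(✓)  01-111(✓)  010-00(✓)  010-01(✓)  0100-0  01000-(✓)  0101-1(✓)  01010-(✓)  011-00(✓)  011-01(✓)  01100-(✓)  0111-0(✓)  0111-1(✓)  01110-(✓)  01111-(✓)  1-1011(✓)  1-1111(✓)  10-000(✓)  10-001(✓)  10-011(✓)  1000-1(✓)  10000-(✓)  101-00(✓)  101-01(✓)  101-10(✓)  101-11(✓)  1010-0(✓)  1010-1(✓)  10100-(✓)  10101-(✓)  1011-0(✓)  1011-1(✓)  10110-(✓)  10111-(✓)  110-10  1101-0  111-11(✓)
size-2^2 implicants → -01-00(✓)  -01-10(✓)  -010-0(✓)  -010-1(✓)  -0100-(✓)  -0101-(✓)  -011-0(✓)  0-1-00  0-100-  0-11-0  001--0(✓)  0010--(✓)  01--00(✓)  01--01(✓)  01-00-(✓)  01-1-1  01-10-(✓)  010-0-(✓)  011-0-(✓)  0111--  1-1-11  10-0-1  10-00-  101--0(✓)  101--1(✓)  101-0-(✓)  101-1-(✓)  1010--(✓)  1011--(✓)
size-2^3 implicants → -01--0  -010--  01--0-  101---
Unchecked terms (primes): -01--0, -010--, -10010, -10100, -11111, 0-1-00, 0-100-, 0-11-0, 00-110, 01--0-, 01-1-1, 0100-0, 0111--, 1-1-11, 10-0-1, 10-00-, 101---, 110-10, 1101-0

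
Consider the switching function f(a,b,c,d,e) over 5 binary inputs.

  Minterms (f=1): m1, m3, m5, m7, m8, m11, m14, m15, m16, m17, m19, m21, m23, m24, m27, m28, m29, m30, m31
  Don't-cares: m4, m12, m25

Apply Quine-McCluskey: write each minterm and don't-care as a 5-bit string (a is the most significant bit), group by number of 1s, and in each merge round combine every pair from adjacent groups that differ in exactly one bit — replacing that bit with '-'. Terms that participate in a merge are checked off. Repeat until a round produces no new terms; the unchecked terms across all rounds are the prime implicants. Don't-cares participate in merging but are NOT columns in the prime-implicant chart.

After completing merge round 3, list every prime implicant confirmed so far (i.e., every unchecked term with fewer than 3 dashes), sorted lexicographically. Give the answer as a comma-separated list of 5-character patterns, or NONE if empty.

-1-00, -11-0, -111-, 0-100, 0010-, 1-00-, 11-0-, 111--

[col 0] 00001*, 00011*, 00100*, 00101*, 00111*, 01000*, 01011*, 01100*, 01110*, 01111*, 10000*, 10001*, 10011*, 10101*, 10111*, 11000*, 11001*, 11011*, 11100*, 11101*, 11110*, 11111*
[col 1] -0001*, -0011*, -0101*, -0111*, -1000*, -1011*, -1100*, -1110*, -1111*, 0-011*, 0-100, 0-111*, 00-01*, 00-11*, 000-1*, 001-1*, 0010-, 01-00*, 01-11*, 011-0*, 0111-*, 1-000*, 1-001*, 1-011*, 1-101*, 1-111*, 10-01*, 10-11*, 100-1*, 1000-*, 101-1*, 11-00*, 11-01*, 11-11*, 110-1*, 1100-*, 111-0*, 111-1*, 1110-*, 1111-*
[col 2] --011*, --111*, -0-01*, -0-11*, -00-1*, -01-1*, -1-00, -1-11*, -11-0, -111-, 0--11*, 00--1*, 1--01*, 1--11*, 1-0-1*, 1-00-, 1-1-1*, 10--1*, 11--1*, 11-0-, 111--
[col 3] ---11, -0--1, 1---1
Prime implicants: ---11, -0--1, -1-00, -11-0, -111-, 0-100, 0010-, 1---1, 1-00-, 11-0-, 111--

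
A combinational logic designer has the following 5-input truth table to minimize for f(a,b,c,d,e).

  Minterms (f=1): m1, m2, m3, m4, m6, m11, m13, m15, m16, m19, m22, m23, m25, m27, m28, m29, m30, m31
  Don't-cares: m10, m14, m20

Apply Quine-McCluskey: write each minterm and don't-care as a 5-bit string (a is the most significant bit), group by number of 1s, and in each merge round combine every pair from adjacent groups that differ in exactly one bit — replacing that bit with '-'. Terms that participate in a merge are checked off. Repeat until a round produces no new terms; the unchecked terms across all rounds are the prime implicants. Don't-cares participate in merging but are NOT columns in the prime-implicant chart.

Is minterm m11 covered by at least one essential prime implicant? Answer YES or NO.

NO

[col 0] 00001*, 00010*, 00011*, 00100*, 00110*, 01010*, 01011*, 01101*, 01110*, 01111*, 10000*, 10011*, 10100*, 10110*, 10111*, 11001*, 11011*, 11100*, 11101*, 11110*, 11111*
[col 1] -0011*, -0100*, -0110*, -1011*, -1101*, -1110*, -1111*, 0-010*, 0-011*, 0-110*, 00-10*, 000-1, 0001-*, 001-0*, 01-10*, 01-11*, 0101-*, 011-1*, 0111-*, 1-011*, 1-100*, 1-110*, 1-111*, 10-00, 10-11*, 101-0*, 1011-*, 11-01*, 11-11*, 110-1*, 111-0*, 111-1*, 1110-*, 1111-*
[col 2] --011, --110, -01-0, -1-11, -11-1, -111-, 0--10, 0-01-, 01-1-, 1--11, 1-1-0, 1-11-, 11--1, 111--
Prime implicants: --011, --110, -01-0, -1-11, -11-1, -111-, 0--10, 0-01-, 000-1, 01-1-, 1--11, 1-1-0, 1-11-, 10-00, 11--1, 111--
PI chart (minterm → PIs covering it):
  1 | 000-1  (sole → essential)
  2 | 0--10,0-01-
  3 | --011,0-01-,000-1
  4 | -01-0  (sole → essential)
  6 | --110,-01-0,0--10
  11 | --011,-1-11,0-01-,01-1-
  13 | -11-1  (sole → essential)
  15 | -1-11,-11-1,-111-,01-1-
  16 | 10-00  (sole → essential)
  19 | --011,1--11
  22 | --110,-01-0,1-1-0,1-11-
  23 | 1--11,1-11-
  25 | 11--1  (sole → essential)
  27 | --011,-1-11,1--11,11--1
  28 | 1-1-0,111--
  29 | -11-1,11--1,111--
  30 | --110,-111-,1-1-0,1-11-,111--
  31 | -1-11,-11-1,-111-,1--11,1-11-,11--1,111--
Essential prime implicants: -01-0, -11-1, 000-1, 10-00, 11--1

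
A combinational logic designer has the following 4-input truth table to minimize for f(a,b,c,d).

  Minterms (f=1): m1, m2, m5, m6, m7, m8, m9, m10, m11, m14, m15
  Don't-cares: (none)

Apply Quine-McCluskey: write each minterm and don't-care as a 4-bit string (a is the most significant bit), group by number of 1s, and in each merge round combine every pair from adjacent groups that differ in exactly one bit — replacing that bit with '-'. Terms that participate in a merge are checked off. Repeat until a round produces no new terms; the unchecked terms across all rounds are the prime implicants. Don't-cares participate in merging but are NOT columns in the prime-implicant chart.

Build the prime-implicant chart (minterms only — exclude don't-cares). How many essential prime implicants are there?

[col 0] 0001*, 0010*, 0101*, 0110*, 0111*, 1000*, 1001*, 1010*, 1011*, 1110*, 1111*
[col 1] -001, -010*, -110*, -111*, 0-01, 0-10*, 01-1, 011-*, 1-10*, 1-11*, 10-0*, 10-1*, 100-*, 101-*, 111-*
[col 2] --10, -11-, 1-1-, 10--
Prime implicants: --10, -001, -11-, 0-01, 01-1, 1-1-, 10--
PI chart (minterm → PIs covering it):
  1 | -001,0-01
  2 | --10  (sole → essential)
  5 | 0-01,01-1
  6 | --10,-11-
  7 | -11-,01-1
  8 | 10--  (sole → essential)
  9 | -001,10--
  10 | --10,1-1-,10--
  11 | 1-1-,10--
  14 | --10,-11-,1-1-
  15 | -11-,1-1-
Essential prime implicants: --10, 10--

2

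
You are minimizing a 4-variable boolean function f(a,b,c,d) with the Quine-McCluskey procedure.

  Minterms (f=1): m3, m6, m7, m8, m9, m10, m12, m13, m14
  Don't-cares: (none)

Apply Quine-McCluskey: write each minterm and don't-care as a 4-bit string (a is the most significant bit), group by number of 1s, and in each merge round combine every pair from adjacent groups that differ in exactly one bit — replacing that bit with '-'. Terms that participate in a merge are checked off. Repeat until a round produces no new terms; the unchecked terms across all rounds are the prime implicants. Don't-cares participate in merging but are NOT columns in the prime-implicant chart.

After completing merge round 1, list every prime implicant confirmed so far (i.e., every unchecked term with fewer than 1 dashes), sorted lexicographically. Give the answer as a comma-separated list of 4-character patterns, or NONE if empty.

NONE

Round 0: 0011✓ 0110✓ 0111✓ 1000✓ 1001✓ 1010✓ 1100✓ 1101✓ 1110✓
Round 1: -110 0-11 011- 1-00✓ 1-01✓ 1-10✓ 10-0✓ 100-✓ 11-0✓ 110-✓
Round 2: 1--0 1-0-
PIs = {-110, 0-11, 011-, 1--0, 1-0-}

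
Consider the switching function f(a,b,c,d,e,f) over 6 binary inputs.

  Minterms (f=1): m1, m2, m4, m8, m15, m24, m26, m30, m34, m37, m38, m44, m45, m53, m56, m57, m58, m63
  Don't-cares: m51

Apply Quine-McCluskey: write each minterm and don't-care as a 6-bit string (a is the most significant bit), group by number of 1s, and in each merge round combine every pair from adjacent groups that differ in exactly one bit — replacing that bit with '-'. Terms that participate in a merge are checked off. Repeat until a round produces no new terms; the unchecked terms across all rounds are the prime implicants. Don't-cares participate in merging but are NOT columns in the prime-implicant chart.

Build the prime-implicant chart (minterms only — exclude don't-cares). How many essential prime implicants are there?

[col 0] 000001, 000010*, 000100, 001000*, 001111, 011000*, 011010*, 011110*, 100010*, 100101*, 100110*, 101100*, 101101*, 110011, 110101*, 111000*, 111001*, 111010*, 111111
[col 1] -00010, -11000*, -11010*, 0-1000, 011-10, 0110-0*, 1-0101, 10-101, 100-10, 10110-, 1110-0*, 11100-
[col 2] -110-0
Prime implicants: -00010, -110-0, 0-1000, 000001, 000100, 001111, 011-10, 1-0101, 10-101, 100-10, 10110-, 110011, 11100-, 111111
PI chart (minterm → PIs covering it):
  1 | 000001  (sole → essential)
  2 | -00010  (sole → essential)
  4 | 000100  (sole → essential)
  8 | 0-1000  (sole → essential)
  15 | 001111  (sole → essential)
  24 | -110-0,0-1000
  26 | -110-0,011-10
  30 | 011-10  (sole → essential)
  34 | -00010,100-10
  37 | 1-0101,10-101
  38 | 100-10  (sole → essential)
  44 | 10110-  (sole → essential)
  45 | 10-101,10110-
  53 | 1-0101  (sole → essential)
  56 | -110-0,11100-
  57 | 11100-  (sole → essential)
  58 | -110-0  (sole → essential)
  63 | 111111  (sole → essential)
Essential prime implicants: -00010, -110-0, 0-1000, 000001, 000100, 001111, 011-10, 1-0101, 100-10, 10110-, 11100-, 111111

12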